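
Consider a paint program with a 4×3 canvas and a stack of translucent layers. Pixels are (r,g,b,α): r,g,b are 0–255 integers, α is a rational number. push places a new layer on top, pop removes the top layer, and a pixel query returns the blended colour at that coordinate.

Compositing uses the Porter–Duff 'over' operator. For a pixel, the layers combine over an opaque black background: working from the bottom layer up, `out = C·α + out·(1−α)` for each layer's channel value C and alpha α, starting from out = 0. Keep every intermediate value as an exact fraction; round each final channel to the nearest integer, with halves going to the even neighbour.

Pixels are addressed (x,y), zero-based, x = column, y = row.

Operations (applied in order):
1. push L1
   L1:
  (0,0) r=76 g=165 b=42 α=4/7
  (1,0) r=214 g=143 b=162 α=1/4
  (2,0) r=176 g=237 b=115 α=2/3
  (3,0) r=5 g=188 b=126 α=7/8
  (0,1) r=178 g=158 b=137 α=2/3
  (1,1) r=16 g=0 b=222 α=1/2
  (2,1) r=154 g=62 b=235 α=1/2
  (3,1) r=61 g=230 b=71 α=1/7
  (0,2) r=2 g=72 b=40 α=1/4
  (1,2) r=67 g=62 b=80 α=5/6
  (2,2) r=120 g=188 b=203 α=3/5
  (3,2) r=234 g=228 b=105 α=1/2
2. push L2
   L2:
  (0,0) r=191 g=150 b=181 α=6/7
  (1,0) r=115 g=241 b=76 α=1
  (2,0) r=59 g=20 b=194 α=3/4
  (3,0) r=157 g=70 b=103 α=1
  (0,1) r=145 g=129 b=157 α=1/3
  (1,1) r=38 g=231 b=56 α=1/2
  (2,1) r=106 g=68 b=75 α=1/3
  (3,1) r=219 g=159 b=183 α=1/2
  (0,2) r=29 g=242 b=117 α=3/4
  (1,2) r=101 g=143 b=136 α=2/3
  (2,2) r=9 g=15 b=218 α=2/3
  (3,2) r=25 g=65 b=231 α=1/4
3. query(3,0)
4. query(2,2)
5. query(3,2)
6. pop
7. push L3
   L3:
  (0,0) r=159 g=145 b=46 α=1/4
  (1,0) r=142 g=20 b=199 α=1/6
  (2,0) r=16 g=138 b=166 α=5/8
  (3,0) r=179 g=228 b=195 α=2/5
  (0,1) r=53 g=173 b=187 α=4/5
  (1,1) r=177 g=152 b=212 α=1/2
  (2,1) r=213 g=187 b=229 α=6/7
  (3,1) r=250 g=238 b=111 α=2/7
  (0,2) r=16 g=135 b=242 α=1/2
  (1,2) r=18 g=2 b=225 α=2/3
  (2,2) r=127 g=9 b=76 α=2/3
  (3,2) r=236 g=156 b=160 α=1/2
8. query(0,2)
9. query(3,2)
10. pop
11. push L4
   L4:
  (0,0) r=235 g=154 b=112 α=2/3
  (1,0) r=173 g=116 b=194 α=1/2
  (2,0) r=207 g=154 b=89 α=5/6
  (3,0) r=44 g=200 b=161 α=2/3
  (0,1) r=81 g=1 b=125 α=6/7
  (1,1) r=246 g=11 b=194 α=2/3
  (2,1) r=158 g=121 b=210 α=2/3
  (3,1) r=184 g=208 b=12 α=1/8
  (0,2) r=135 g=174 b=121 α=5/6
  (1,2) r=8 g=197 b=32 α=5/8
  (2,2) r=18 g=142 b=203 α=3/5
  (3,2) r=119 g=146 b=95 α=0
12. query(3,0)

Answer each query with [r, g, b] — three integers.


query (3,0) [L1,L2] — begin 0,0,0
L1 α=7/8: [35/8, 329/2, 441/4]
L2 α=1: [157, 70, 103]
→ [157, 70, 103]

query (2,2) [L1,L2] — begin 0,0,0
+L1 (α=3/5) → [72, 564/5, 609/5]
+L2 (α=2/3) → [30, 238/5, 2789/15]
→ [30, 48, 186]

at x=3,y=2 over L1,L2:
+L1 (α=1/2) → [117, 114, 105/2]
+L2 (α=1/4) → [94, 407/4, 777/8]
= [94, 102, 97]

(0,2) stack=L1,L3; from [0,0,0]:
after L1 α=1/4: [1/2, 18, 10]
after L3 α=1/2: [33/4, 153/2, 126]
rounded: [8, 76, 126]

at x=3,y=2 over L1,L3:
after L1 α=1/2: [117, 114, 105/2]
after L3 α=1/2: [353/2, 135, 425/4]
= [176, 135, 106]

(3,0) stack=L1,L4; from [0,0,0]:
after L1 α=7/8: [35/8, 329/2, 441/4]
after L4 α=2/3: [739/24, 1129/6, 1729/12]
rounded: [31, 188, 144]


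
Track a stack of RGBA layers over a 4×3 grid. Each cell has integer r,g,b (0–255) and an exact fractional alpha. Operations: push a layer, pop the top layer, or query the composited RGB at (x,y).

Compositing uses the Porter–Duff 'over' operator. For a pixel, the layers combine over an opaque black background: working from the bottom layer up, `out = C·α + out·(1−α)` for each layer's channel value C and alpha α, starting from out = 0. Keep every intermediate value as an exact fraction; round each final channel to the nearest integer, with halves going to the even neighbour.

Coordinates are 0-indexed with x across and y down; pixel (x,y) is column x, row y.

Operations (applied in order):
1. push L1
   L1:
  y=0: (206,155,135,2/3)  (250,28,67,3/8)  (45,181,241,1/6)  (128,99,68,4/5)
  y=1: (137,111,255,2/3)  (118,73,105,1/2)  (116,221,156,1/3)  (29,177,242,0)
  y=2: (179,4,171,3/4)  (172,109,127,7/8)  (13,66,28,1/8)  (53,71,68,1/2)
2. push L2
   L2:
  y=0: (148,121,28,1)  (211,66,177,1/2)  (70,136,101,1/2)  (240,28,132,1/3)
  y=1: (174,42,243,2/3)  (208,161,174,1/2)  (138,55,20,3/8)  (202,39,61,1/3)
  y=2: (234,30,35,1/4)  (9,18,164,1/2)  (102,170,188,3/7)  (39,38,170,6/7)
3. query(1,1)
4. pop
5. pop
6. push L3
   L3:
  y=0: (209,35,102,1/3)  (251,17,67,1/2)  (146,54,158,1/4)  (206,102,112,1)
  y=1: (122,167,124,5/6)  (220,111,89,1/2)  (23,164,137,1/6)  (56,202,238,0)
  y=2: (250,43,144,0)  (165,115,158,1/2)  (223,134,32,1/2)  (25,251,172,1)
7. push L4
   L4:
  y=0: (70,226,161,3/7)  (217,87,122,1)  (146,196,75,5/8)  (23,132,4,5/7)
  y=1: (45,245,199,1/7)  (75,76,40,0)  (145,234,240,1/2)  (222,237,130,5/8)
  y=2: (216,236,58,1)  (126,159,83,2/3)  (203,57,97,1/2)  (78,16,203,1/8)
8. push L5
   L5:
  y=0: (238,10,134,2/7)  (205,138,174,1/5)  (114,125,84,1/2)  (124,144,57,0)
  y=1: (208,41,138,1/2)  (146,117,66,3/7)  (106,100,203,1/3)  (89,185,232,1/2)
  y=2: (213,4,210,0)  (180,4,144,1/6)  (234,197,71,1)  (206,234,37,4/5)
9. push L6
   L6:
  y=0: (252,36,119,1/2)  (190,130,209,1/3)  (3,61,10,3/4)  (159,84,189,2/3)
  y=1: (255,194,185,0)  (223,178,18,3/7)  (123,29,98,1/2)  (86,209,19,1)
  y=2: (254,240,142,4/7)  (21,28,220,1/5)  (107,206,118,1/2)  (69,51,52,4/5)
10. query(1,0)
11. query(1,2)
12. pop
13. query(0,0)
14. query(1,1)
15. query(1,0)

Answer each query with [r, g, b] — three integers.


at x=1,y=1 over L1,L2:
+L1 (α=1/2) → [59, 73/2, 105/2]
+L2 (α=1/2) → [267/2, 395/4, 453/4]
→ [134, 99, 113]

at x=1,y=0 over L3,L4,L5,L6:
after L3 α=1/2: [251/2, 17/2, 67/2]
after L4 α=1: [217, 87, 122]
after L5 α=1/5: [1073/5, 486/5, 662/5]
after L6 α=1/3: [1032/5, 1622/15, 2369/15]
→ [206, 108, 158]

at x=1,y=2 over L3,L4,L5,L6:
L3 α=1/2: [165/2, 115/2, 79]
L4 α=2/3: [223/2, 751/6, 245/3]
L5 α=1/6: [1475/12, 3779/36, 1657/18]
L6 α=1/5: [1538/15, 4031/45, 5294/45]
→ [103, 90, 118]

(0,0) stack=L3,L4,L5; from [0,0,0]:
after L3 α=1/3: [209/3, 35/3, 34]
after L4 α=3/7: [1466/21, 2174/21, 619/7]
after L5 α=2/7: [17326/147, 11290/147, 4971/49]
= [118, 77, 101]

(1,1) stack=L3,L4,L5; from [0,0,0]:
+L3 (α=1/2) → [110, 111/2, 89/2]
+L4 (α=0) → [110, 111/2, 89/2]
+L5 (α=3/7) → [878/7, 573/7, 376/7]
= [125, 82, 54]

query (1,0) [L3,L4,L5] — begin 0,0,0
after L3 α=1/2: [251/2, 17/2, 67/2]
after L4 α=1: [217, 87, 122]
after L5 α=1/5: [1073/5, 486/5, 662/5]
= [215, 97, 132]


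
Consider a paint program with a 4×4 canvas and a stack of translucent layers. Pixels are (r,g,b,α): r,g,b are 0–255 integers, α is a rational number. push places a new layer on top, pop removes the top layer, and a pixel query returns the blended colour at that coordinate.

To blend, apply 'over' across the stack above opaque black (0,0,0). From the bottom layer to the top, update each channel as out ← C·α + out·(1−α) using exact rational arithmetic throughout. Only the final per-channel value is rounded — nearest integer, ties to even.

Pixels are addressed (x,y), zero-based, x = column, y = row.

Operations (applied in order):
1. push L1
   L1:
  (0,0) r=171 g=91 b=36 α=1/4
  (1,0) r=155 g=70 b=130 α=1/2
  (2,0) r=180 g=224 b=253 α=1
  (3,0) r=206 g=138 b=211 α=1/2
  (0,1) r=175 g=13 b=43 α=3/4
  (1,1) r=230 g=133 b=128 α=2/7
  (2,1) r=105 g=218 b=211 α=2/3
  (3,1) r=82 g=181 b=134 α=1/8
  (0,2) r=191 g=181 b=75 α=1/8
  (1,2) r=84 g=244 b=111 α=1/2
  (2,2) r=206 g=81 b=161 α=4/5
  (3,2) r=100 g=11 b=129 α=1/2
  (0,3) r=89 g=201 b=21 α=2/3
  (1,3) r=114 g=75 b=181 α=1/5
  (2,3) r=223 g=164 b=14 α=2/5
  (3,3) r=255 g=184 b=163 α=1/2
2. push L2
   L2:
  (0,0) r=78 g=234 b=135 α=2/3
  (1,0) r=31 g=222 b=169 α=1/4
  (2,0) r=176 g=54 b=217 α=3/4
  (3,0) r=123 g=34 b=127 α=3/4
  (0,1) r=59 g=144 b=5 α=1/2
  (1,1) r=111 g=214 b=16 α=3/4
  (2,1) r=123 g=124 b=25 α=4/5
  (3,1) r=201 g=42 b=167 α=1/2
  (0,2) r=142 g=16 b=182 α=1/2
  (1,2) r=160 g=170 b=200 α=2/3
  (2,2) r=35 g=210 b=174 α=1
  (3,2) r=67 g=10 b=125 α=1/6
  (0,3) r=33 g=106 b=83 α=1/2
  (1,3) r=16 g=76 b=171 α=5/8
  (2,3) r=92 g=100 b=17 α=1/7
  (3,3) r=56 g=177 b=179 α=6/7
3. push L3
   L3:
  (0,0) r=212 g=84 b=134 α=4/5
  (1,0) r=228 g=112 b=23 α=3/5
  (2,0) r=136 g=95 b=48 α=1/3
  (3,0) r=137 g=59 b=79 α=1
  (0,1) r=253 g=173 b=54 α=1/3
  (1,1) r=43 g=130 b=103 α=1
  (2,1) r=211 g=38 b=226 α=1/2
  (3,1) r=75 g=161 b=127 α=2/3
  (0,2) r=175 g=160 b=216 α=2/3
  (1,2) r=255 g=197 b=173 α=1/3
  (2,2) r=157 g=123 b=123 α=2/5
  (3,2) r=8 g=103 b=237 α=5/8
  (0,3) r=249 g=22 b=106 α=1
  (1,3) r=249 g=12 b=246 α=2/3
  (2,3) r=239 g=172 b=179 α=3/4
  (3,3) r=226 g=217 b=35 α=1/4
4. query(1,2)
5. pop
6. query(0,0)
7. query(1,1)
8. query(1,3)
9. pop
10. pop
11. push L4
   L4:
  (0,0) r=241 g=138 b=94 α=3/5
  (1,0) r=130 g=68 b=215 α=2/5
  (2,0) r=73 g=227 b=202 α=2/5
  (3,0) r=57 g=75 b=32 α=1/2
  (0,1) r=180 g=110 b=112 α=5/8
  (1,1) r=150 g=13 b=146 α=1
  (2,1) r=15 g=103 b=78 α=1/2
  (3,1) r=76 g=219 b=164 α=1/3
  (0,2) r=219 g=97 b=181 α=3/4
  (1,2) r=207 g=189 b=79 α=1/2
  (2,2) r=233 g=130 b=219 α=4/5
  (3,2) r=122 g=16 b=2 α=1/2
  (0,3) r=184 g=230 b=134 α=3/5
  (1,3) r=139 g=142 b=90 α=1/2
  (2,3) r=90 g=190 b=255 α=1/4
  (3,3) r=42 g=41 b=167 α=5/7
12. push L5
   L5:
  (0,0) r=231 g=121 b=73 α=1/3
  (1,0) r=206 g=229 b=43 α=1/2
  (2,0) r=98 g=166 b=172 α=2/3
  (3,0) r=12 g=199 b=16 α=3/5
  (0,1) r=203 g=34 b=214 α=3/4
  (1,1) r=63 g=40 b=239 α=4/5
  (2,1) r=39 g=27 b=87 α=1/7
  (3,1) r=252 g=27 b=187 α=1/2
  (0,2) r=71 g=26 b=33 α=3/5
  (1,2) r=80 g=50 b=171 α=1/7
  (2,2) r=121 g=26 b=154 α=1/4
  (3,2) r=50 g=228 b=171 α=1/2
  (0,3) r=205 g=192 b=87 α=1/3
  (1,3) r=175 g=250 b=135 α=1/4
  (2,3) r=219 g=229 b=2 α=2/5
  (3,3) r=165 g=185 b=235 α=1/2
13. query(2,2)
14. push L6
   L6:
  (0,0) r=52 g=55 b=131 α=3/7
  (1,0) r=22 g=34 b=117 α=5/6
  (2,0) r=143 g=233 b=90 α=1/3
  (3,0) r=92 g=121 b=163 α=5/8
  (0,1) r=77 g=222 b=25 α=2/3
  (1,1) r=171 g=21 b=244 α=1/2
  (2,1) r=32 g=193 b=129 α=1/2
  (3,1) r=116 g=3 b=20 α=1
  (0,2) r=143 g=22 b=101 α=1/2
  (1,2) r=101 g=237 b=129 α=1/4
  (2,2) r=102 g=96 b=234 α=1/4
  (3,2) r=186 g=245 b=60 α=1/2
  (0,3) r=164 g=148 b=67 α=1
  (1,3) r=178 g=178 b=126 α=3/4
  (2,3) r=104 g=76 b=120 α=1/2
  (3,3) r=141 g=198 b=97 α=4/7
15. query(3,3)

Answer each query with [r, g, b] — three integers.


query (1,2) [L1,L2,L3] — begin 0,0,0
after L1 α=1/2: [42, 122, 111/2]
after L2 α=2/3: [362/3, 154, 911/6]
after L3 α=1/3: [1489/9, 505/3, 1430/9]
→ [165, 168, 159]

(0,0) stack=L1,L2; from [0,0,0]:
+L1 (α=1/4) → [171/4, 91/4, 9]
+L2 (α=2/3) → [265/4, 1963/12, 93]
→ [66, 164, 93]

query (1,1) [L1,L2] — begin 0,0,0
after L1 α=2/7: [460/7, 38, 256/7]
after L2 α=3/4: [2791/28, 170, 148/7]
rounded: [100, 170, 21]

query (1,3) [L1,L2] — begin 0,0,0
L1 α=1/5: [114/5, 15, 181/5]
L2 α=5/8: [371/20, 425/8, 2409/20]
= [19, 53, 120]

at x=2,y=2 over L4,L5:
L4 α=4/5: [932/5, 104, 876/5]
L5 α=1/4: [3401/20, 169/2, 1699/10]
= [170, 84, 170]

(3,3) stack=L4,L5,L6; from [0,0,0]:
L4 α=5/7: [30, 205/7, 835/7]
L5 α=1/2: [195/2, 750/7, 1240/7]
L6 α=4/7: [1713/14, 7794/49, 6436/49]
rounded: [122, 159, 131]


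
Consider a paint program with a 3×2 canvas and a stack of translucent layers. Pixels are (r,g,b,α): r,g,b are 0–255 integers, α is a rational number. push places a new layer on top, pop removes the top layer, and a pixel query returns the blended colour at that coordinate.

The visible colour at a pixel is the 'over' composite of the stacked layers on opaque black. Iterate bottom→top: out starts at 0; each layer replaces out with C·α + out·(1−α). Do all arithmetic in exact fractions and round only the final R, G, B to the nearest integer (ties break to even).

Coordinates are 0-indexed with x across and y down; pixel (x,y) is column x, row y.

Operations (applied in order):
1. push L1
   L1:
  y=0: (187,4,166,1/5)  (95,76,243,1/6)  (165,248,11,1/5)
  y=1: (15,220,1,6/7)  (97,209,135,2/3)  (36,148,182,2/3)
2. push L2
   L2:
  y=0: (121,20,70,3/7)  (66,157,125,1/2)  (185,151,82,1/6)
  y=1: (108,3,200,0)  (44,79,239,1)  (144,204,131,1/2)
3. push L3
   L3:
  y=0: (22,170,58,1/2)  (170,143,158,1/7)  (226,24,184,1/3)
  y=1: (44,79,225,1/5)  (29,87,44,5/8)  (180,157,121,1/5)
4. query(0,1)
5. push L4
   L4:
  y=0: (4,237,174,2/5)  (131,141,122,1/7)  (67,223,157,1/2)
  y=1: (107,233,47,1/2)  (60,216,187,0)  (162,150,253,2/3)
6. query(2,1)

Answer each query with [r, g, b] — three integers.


query (0,1) [L1,L2,L3] — begin 0,0,0
L1 α=6/7: [90/7, 1320/7, 6/7]
L2 α=0: [90/7, 1320/7, 6/7]
L3 α=1/5: [668/35, 5833/35, 1599/35]
rounded: [19, 167, 46]

query (2,1) [L1,L2,L3,L4] — begin 0,0,0
L1 α=2/3: [24, 296/3, 364/3]
L2 α=1/2: [84, 454/3, 757/6]
L3 α=1/5: [516/5, 2287/15, 1877/15]
L4 α=2/3: [712/5, 6787/45, 9467/45]
→ [142, 151, 210]


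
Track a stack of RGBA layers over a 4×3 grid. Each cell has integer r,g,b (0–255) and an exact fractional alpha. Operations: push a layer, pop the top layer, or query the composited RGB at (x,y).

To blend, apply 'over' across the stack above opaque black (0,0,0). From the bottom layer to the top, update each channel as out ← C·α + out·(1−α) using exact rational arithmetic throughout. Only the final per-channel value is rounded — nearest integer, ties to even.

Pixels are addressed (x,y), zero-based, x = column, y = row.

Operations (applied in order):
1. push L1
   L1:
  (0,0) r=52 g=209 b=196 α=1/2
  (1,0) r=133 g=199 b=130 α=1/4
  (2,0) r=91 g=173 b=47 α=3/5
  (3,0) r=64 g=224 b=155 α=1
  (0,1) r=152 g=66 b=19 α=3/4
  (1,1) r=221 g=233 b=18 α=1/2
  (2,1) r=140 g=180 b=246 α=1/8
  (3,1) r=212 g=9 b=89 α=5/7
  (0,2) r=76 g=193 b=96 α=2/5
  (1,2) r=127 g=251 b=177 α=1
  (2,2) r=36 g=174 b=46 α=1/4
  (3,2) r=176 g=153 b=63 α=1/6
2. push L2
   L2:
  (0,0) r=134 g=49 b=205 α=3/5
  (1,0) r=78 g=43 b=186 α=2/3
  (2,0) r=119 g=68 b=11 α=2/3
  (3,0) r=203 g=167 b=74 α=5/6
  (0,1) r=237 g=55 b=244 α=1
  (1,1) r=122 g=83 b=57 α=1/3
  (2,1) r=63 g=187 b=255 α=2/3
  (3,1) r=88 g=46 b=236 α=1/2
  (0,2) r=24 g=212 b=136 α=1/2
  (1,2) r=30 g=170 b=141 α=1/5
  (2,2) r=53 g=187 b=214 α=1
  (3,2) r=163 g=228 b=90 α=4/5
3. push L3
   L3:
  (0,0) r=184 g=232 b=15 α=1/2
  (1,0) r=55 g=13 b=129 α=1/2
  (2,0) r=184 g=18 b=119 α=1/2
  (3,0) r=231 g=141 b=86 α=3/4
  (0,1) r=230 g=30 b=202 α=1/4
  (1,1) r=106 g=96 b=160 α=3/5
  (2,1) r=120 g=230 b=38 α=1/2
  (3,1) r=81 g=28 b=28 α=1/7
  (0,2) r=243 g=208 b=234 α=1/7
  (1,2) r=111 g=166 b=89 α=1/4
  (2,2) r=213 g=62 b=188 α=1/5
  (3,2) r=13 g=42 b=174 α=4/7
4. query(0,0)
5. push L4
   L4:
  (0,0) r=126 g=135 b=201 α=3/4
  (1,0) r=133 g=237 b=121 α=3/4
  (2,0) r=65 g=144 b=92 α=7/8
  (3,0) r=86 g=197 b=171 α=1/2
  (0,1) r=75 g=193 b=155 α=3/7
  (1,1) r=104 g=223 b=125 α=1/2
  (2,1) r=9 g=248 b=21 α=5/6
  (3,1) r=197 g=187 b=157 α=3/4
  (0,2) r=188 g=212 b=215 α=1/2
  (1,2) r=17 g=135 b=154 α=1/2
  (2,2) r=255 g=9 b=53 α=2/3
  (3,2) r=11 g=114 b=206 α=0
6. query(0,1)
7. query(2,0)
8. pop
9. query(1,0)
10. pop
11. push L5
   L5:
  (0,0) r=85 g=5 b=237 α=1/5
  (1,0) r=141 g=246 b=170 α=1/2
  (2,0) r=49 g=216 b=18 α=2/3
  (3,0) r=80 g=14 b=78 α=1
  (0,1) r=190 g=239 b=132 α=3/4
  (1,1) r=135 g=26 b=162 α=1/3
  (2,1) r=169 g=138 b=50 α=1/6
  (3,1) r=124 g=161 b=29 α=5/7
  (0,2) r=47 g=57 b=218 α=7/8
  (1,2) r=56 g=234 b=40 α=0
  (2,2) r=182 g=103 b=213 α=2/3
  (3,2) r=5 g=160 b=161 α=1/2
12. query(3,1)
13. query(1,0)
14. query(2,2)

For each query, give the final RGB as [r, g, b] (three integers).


(0,0) stack=L1,L2,L3; from [0,0,0]:
+L1 (α=1/2) → [26, 209/2, 98]
+L2 (α=3/5) → [454/5, 356/5, 811/5]
+L3 (α=1/2) → [687/5, 758/5, 443/5]
→ [137, 152, 89]

at x=0,y=1 over L1,L2,L3,L4:
L1 α=3/4: [114, 99/2, 57/4]
L2 α=1: [237, 55, 244]
L3 α=1/4: [941/4, 195/4, 467/2]
L4 α=3/7: [1166/7, 774/7, 1399/7]
= [167, 111, 200]

(2,0) stack=L1,L2,L3,L4; from [0,0,0]:
after L1 α=3/5: [273/5, 519/5, 141/5]
after L2 α=2/3: [1463/15, 1199/15, 251/15]
after L3 α=1/2: [4223/30, 1469/30, 1018/15]
after L4 α=7/8: [17873/240, 31709/240, 5339/60]
→ [74, 132, 89]

(1,0) stack=L1,L2,L3; from [0,0,0]:
L1 α=1/4: [133/4, 199/4, 65/2]
L2 α=2/3: [757/12, 181/4, 809/6]
L3 α=1/2: [1417/24, 233/8, 1583/12]
= [59, 29, 132]

at x=3,y=1 over L1,L2,L5:
L1 α=5/7: [1060/7, 45/7, 445/7]
L2 α=1/2: [838/7, 367/14, 2097/14]
L5 α=5/7: [6016/49, 6002/49, 3112/49]
→ [123, 122, 64]

at x=1,y=0 over L1,L2,L5:
+L1 (α=1/4) → [133/4, 199/4, 65/2]
+L2 (α=2/3) → [757/12, 181/4, 809/6]
+L5 (α=1/2) → [2449/24, 1165/8, 1829/12]
= [102, 146, 152]

at x=2,y=2 over L1,L2,L5:
+L1 (α=1/4) → [9, 87/2, 23/2]
+L2 (α=1) → [53, 187, 214]
+L5 (α=2/3) → [139, 131, 640/3]
rounded: [139, 131, 213]


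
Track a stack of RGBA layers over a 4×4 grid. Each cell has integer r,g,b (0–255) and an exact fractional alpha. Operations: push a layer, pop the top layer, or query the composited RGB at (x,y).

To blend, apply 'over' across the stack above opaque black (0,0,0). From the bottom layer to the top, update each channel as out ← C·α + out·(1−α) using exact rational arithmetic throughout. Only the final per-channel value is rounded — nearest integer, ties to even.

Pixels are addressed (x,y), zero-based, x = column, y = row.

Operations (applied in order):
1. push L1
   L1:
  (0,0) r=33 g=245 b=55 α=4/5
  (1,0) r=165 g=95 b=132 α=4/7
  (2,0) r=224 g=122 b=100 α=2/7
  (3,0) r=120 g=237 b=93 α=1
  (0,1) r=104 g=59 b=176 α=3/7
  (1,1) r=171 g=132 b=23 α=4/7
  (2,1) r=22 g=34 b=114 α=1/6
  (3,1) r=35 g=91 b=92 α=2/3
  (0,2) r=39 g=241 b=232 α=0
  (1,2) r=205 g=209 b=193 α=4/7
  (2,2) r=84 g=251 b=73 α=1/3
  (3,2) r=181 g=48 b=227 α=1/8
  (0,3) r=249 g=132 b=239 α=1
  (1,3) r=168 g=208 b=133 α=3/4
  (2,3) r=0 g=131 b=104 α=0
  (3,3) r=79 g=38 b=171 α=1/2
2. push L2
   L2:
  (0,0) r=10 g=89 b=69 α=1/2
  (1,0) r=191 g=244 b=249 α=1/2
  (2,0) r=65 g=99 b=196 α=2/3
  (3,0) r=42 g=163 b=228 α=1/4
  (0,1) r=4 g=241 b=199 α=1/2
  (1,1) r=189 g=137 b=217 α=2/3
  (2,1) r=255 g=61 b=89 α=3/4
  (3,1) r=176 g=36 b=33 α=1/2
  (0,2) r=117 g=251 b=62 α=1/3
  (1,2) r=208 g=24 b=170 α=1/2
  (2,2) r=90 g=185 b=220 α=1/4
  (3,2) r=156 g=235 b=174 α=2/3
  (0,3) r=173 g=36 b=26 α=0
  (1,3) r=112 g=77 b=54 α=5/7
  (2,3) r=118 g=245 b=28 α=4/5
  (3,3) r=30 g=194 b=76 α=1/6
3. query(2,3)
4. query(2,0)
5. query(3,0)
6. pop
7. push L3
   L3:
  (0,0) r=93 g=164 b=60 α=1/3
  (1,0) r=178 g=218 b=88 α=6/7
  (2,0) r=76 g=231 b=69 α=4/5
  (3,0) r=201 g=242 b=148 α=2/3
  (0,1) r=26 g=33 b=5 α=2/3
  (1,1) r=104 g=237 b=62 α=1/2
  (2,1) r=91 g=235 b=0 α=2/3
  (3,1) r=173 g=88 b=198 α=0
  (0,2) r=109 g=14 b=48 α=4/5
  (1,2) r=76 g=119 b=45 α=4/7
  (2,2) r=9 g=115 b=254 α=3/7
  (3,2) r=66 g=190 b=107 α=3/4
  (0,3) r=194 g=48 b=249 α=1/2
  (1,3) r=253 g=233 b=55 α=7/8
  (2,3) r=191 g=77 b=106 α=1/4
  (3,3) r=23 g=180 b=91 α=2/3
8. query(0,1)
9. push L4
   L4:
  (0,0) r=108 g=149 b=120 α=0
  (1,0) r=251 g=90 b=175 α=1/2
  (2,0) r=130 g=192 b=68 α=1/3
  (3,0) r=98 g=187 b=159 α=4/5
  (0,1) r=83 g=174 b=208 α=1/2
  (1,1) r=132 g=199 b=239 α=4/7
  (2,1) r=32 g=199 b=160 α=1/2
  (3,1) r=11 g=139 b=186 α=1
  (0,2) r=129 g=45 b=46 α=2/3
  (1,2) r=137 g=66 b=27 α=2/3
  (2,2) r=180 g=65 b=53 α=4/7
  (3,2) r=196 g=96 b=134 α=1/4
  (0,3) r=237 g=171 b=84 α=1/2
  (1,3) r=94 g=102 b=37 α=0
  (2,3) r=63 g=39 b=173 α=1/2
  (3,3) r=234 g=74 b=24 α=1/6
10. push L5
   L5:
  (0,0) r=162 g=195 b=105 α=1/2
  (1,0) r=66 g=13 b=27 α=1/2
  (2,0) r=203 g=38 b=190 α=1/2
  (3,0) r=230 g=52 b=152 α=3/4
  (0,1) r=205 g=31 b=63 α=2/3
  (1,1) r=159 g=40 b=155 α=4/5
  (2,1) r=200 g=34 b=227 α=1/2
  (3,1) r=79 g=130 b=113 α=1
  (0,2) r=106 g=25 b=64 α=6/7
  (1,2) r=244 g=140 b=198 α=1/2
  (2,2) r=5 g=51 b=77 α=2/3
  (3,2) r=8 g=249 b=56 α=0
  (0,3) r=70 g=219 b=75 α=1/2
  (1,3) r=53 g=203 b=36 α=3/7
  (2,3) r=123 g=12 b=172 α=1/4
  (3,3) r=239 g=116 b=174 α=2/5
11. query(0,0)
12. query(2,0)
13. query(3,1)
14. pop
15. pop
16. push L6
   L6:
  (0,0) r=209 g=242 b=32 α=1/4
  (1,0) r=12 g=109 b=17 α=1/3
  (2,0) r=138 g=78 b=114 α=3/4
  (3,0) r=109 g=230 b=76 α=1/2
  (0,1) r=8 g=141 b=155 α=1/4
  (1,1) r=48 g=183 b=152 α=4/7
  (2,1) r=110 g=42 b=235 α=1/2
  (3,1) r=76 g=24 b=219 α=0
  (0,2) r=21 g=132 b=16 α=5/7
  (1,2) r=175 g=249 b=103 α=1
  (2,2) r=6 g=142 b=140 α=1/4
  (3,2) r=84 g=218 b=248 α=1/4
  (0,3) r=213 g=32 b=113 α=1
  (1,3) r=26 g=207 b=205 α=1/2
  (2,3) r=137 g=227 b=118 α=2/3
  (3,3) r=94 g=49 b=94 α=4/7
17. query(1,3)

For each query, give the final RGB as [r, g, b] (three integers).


at x=2,y=3 over L1,L2:
+L1 (α=0) → [0, 0, 0]
+L2 (α=4/5) → [472/5, 196, 112/5]
rounded: [94, 196, 22]

at x=2,y=0 over L1,L2:
L1 α=2/7: [64, 244/7, 200/7]
L2 α=2/3: [194/3, 1630/21, 2944/21]
rounded: [65, 78, 140]

query (3,0) [L1,L2] — begin 0,0,0
+L1 (α=1) → [120, 237, 93]
+L2 (α=1/4) → [201/2, 437/2, 507/4]
= [100, 218, 127]

at x=0,y=1 over L1,L3:
+L1 (α=3/7) → [312/7, 177/7, 528/7]
+L3 (α=2/3) → [676/21, 213/7, 598/21]
= [32, 30, 28]

query (0,0) [L1,L3,L4,L5] — begin 0,0,0
+L1 (α=4/5) → [132/5, 196, 44]
+L3 (α=1/3) → [243/5, 556/3, 148/3]
+L4 (α=0) → [243/5, 556/3, 148/3]
+L5 (α=1/2) → [1053/10, 1141/6, 463/6]
rounded: [105, 190, 77]

(2,0) stack=L1,L3,L4,L5; from [0,0,0]:
after L1 α=2/7: [64, 244/7, 200/7]
after L3 α=4/5: [368/5, 6712/35, 2132/35]
after L4 α=1/3: [462/5, 20144/105, 6644/105]
after L5 α=1/2: [1477/10, 12067/105, 13297/105]
→ [148, 115, 127]

query (3,1) [L1,L3,L4,L5] — begin 0,0,0
after L1 α=2/3: [70/3, 182/3, 184/3]
after L3 α=0: [70/3, 182/3, 184/3]
after L4 α=1: [11, 139, 186]
after L5 α=1: [79, 130, 113]
→ [79, 130, 113]

query (1,3) [L1,L3,L6] — begin 0,0,0
L1 α=3/4: [126, 156, 399/4]
L3 α=7/8: [1897/8, 1787/8, 1939/32]
L6 α=1/2: [2105/16, 3443/16, 8499/64]
→ [132, 215, 133]


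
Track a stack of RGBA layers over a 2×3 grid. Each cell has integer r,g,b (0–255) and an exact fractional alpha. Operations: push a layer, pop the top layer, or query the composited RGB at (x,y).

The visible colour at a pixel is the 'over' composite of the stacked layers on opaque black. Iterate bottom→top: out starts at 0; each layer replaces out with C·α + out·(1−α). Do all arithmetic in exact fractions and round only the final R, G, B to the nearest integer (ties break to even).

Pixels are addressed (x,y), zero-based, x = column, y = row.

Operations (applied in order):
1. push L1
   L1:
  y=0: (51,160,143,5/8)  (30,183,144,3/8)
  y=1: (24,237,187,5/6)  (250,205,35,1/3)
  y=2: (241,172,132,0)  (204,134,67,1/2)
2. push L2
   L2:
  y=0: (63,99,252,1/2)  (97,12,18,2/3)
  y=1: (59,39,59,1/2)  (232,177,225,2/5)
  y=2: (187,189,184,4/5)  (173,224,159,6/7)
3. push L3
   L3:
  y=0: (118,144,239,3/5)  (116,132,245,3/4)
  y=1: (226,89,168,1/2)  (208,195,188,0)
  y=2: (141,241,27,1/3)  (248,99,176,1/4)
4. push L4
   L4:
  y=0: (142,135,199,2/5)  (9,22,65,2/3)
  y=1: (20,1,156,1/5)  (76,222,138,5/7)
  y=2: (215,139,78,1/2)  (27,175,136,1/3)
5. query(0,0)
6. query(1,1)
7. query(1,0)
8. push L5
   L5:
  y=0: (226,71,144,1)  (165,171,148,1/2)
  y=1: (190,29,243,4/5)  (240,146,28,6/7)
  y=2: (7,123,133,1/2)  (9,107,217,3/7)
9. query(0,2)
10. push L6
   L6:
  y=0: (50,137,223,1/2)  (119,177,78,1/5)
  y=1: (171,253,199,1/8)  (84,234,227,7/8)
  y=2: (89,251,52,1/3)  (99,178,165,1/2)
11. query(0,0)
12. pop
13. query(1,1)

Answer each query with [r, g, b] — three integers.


at x=0,y=0 over L1,L2,L3,L4:
+L1 (α=5/8) → [255/8, 100, 715/8]
+L2 (α=1/2) → [759/16, 199/2, 2731/16]
+L3 (α=3/5) → [3591/40, 631/5, 8467/40]
+L4 (α=2/5) → [22133/200, 3243/25, 41321/200]
→ [111, 130, 207]

at x=1,y=1 over L1,L2,L3,L4:
L1 α=1/3: [250/3, 205/3, 35/3]
L2 α=2/5: [714/5, 559/5, 97]
L3 α=0: [714/5, 559/5, 97]
L4 α=5/7: [3328/35, 6668/35, 884/7]
→ [95, 191, 126]

at x=1,y=0 over L1,L2,L3,L4:
after L1 α=3/8: [45/4, 549/8, 54]
after L2 α=2/3: [821/12, 247/8, 30]
after L3 α=3/4: [4997/48, 3415/32, 765/4]
after L4 α=2/3: [5861/144, 4823/96, 1285/12]
→ [41, 50, 107]

query (0,2) [L1,L2,L3,L4,L5] — begin 0,0,0
L1 α=0: [0, 0, 0]
L2 α=4/5: [748/5, 756/5, 736/5]
L3 α=1/3: [2201/15, 2717/15, 1607/15]
L4 α=1/2: [2713/15, 2401/15, 2777/30]
L5 α=1/2: [1409/15, 2123/15, 6767/60]
rounded: [94, 142, 113]

at x=0,y=0 over L1,L2,L3,L4,L5,L6:
+L1 (α=5/8) → [255/8, 100, 715/8]
+L2 (α=1/2) → [759/16, 199/2, 2731/16]
+L3 (α=3/5) → [3591/40, 631/5, 8467/40]
+L4 (α=2/5) → [22133/200, 3243/25, 41321/200]
+L5 (α=1) → [226, 71, 144]
+L6 (α=1/2) → [138, 104, 367/2]
→ [138, 104, 184]

at x=1,y=1 over L1,L2,L3,L4,L5:
after L1 α=1/3: [250/3, 205/3, 35/3]
after L2 α=2/5: [714/5, 559/5, 97]
after L3 α=0: [714/5, 559/5, 97]
after L4 α=5/7: [3328/35, 6668/35, 884/7]
after L5 α=6/7: [53728/245, 37328/245, 2060/49]
= [219, 152, 42]


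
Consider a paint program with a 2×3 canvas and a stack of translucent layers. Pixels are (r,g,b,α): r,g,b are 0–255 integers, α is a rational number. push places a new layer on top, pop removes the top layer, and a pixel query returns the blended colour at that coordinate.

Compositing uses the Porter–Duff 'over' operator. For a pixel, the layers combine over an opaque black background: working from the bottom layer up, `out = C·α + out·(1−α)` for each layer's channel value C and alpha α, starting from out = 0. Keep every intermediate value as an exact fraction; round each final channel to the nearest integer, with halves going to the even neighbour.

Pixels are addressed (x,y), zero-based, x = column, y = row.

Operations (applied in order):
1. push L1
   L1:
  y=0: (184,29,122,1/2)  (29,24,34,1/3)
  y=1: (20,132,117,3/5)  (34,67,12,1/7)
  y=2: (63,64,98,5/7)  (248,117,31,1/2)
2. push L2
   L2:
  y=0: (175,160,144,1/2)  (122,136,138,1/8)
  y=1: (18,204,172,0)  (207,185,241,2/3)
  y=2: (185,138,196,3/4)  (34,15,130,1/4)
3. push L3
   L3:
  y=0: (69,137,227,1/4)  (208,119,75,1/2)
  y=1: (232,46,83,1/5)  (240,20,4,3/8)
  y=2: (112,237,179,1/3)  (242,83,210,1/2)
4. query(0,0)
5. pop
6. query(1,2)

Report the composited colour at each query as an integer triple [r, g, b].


at x=0,y=0 over L1,L2,L3:
+L1 (α=1/2) → [92, 29/2, 61]
+L2 (α=1/2) → [267/2, 349/4, 205/2]
+L3 (α=1/4) → [939/8, 1595/16, 1069/8]
= [117, 100, 134]

(1,2) stack=L1,L2; from [0,0,0]:
after L1 α=1/2: [124, 117/2, 31/2]
after L2 α=1/4: [203/2, 381/8, 353/8]
= [102, 48, 44]


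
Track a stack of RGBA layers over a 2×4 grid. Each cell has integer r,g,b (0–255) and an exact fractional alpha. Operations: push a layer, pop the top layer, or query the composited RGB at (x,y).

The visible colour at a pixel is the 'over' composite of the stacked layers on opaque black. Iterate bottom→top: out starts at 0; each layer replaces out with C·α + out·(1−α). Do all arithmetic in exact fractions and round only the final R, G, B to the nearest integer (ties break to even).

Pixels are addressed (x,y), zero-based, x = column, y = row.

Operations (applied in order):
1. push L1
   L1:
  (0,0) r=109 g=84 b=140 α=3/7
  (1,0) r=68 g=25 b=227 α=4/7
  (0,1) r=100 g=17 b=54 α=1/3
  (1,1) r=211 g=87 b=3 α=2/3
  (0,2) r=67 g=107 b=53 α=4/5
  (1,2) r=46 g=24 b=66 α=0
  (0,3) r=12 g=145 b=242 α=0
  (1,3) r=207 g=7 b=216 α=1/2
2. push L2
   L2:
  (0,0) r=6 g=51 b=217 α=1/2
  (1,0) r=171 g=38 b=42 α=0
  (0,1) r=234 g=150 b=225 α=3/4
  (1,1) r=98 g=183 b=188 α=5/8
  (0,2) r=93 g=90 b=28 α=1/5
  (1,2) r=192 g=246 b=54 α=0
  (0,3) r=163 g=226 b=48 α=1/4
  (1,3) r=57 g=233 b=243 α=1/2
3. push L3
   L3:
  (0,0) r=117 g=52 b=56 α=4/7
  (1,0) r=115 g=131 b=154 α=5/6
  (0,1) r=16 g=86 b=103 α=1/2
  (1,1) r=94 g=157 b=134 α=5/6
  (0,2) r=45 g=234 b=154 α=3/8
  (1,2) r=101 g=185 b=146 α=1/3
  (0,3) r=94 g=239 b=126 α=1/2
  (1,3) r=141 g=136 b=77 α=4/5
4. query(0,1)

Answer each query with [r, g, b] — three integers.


(0,1) stack=L1,L2,L3; from [0,0,0]:
L1 α=1/3: [100/3, 17/3, 18]
L2 α=3/4: [1103/6, 1367/12, 693/4]
L3 α=1/2: [1199/12, 2399/24, 1105/8]
rounded: [100, 100, 138]


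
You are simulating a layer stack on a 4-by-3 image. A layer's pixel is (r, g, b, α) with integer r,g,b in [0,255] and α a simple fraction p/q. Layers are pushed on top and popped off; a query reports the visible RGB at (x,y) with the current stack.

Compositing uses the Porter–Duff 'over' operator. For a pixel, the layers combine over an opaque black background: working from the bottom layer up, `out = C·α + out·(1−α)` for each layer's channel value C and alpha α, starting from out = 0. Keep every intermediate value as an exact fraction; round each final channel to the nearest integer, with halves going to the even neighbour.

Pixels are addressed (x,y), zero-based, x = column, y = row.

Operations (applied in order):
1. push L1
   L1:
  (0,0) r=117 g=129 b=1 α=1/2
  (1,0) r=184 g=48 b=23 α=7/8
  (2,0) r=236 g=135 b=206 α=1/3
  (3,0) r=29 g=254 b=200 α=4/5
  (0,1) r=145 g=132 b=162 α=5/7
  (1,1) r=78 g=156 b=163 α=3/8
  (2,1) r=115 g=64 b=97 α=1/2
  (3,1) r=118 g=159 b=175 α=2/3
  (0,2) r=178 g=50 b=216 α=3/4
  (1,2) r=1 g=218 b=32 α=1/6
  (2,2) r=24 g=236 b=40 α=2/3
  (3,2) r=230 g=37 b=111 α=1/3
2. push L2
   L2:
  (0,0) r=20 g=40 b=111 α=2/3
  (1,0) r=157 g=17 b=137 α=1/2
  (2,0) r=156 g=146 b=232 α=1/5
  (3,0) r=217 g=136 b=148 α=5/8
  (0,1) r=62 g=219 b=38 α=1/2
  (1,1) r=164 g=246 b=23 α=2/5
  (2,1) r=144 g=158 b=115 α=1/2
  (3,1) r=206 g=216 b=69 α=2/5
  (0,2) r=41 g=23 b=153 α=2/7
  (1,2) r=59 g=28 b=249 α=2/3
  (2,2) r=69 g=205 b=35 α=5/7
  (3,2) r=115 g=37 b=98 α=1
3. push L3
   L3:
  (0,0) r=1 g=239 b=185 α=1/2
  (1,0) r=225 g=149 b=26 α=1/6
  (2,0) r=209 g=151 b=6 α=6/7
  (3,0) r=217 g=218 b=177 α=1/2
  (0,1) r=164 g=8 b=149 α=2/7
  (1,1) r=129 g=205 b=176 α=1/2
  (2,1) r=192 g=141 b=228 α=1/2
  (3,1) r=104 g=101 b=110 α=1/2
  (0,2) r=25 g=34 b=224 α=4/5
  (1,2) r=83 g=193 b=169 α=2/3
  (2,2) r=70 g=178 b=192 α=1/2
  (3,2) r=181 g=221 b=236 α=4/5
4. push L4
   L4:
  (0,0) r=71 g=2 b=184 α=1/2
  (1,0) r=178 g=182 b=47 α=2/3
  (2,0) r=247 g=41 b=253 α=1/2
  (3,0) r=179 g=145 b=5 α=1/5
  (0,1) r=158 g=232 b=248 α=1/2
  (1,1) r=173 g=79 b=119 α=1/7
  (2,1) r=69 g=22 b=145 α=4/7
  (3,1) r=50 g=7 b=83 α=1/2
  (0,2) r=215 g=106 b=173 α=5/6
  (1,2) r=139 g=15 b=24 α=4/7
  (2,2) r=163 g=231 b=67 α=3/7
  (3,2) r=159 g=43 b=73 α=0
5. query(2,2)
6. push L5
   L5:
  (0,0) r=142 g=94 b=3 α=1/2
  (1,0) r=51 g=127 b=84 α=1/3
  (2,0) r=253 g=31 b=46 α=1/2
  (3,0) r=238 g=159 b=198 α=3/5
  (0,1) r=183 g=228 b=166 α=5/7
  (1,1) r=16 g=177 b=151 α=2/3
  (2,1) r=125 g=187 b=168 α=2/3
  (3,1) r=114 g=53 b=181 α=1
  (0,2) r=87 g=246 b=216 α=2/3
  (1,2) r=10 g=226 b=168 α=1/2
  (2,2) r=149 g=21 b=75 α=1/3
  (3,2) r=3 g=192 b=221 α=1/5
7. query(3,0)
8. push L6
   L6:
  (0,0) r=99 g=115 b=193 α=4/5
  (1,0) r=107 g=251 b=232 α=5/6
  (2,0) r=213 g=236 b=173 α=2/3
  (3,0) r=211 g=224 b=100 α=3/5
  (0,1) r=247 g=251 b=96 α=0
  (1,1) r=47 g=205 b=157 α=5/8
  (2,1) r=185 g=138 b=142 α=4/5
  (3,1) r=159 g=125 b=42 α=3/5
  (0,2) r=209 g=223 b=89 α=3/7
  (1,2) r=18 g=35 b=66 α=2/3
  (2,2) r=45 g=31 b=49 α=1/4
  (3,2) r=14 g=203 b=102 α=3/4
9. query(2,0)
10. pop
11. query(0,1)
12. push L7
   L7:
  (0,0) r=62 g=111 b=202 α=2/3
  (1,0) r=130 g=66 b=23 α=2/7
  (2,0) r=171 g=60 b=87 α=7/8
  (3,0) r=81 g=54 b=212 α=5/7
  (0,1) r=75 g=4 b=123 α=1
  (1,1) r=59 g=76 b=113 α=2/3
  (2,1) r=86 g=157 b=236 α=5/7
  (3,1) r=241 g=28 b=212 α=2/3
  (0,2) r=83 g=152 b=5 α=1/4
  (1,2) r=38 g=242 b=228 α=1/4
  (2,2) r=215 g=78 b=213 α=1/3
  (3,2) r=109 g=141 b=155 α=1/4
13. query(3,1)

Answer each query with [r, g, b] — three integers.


query (2,2) [L1,L2,L3,L4] — begin 0,0,0
after L1 α=2/3: [16, 472/3, 80/3]
after L2 α=5/7: [377/7, 4019/21, 685/21]
after L3 α=1/2: [867/14, 7757/42, 4717/42]
after L4 α=3/7: [5157/49, 30067/147, 13655/147]
rounded: [105, 205, 93]

query (3,0) [L1,L2,L3,L4,L5] — begin 0,0,0
+L1 (α=4/5) → [116/5, 1016/5, 160]
+L2 (α=5/8) → [5773/40, 806/5, 305/2]
+L3 (α=1/2) → [14453/80, 948/5, 659/4]
+L4 (α=1/5) → [18033/100, 4517/25, 664/5]
+L5 (α=3/5) → [53733/250, 20959/125, 4298/25]
→ [215, 168, 172]

query (2,0) [L1,L2,L3,L4,L5,L6] — begin 0,0,0
after L1 α=1/3: [236/3, 45, 206/3]
after L2 α=1/5: [1412/15, 326/5, 304/3]
after L3 α=6/7: [20222/105, 4856/35, 412/21]
after L4 α=1/2: [46157/210, 6291/70, 5725/42]
after L5 α=1/2: [99287/420, 8461/140, 7657/84]
after L6 α=2/3: [278207/1260, 24847/140, 36721/252]
= [221, 177, 146]

query (0,1) [L1,L2,L3,L4,L5] — begin 0,0,0
after L1 α=5/7: [725/7, 660/7, 810/7]
after L2 α=1/2: [1159/14, 2193/14, 538/7]
after L3 α=2/7: [10387/98, 11189/98, 4776/49]
after L4 α=1/2: [25871/196, 33925/196, 8464/49]
after L5 α=5/7: [115541/686, 145645/686, 57598/343]
rounded: [168, 212, 168]

at x=3,y=1 over L1,L2,L3,L4,L5,L7:
+L1 (α=2/3) → [236/3, 106, 350/3]
+L2 (α=2/5) → [648/5, 150, 488/5]
+L3 (α=1/2) → [584/5, 251/2, 519/5]
+L4 (α=1/2) → [417/5, 265/4, 467/5]
+L5 (α=1) → [114, 53, 181]
+L7 (α=2/3) → [596/3, 109/3, 605/3]
rounded: [199, 36, 202]


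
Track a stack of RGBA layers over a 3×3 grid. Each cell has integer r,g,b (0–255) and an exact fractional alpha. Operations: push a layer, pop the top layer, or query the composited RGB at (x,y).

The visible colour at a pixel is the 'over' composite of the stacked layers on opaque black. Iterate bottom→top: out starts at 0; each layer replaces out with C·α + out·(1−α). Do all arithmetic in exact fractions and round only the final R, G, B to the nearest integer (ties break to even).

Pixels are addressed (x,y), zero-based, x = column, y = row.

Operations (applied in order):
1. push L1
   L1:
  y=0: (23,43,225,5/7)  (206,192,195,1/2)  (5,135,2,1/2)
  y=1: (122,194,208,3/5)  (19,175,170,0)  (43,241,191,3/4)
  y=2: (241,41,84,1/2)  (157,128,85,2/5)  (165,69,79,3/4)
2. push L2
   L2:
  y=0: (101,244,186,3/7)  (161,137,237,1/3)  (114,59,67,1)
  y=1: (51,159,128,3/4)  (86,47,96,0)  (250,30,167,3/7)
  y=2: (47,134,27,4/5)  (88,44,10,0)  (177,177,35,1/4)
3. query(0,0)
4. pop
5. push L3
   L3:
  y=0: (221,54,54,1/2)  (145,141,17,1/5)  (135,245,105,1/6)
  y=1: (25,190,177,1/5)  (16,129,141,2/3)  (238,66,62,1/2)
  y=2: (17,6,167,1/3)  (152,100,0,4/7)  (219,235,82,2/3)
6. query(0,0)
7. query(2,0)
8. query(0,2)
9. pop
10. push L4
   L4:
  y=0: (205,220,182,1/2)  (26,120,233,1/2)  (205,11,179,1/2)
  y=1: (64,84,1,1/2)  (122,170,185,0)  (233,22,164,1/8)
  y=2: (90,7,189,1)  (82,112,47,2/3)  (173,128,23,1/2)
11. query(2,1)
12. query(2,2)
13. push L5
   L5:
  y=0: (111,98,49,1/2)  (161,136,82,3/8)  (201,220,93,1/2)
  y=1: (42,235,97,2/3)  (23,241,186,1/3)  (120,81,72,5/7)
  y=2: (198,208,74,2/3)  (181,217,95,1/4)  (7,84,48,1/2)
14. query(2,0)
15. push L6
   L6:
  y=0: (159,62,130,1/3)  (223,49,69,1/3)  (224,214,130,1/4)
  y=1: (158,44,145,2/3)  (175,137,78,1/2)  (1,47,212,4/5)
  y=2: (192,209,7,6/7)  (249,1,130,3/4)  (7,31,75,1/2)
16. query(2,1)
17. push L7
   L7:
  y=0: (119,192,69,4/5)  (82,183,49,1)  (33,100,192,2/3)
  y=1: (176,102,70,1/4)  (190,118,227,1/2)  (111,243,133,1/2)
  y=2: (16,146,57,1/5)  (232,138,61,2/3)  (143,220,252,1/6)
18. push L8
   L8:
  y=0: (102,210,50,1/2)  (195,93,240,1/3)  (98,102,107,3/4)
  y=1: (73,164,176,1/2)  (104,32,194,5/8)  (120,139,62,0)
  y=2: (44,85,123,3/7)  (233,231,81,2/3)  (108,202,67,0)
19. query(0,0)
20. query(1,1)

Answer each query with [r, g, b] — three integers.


(0,0) stack=L1,L2; from [0,0,0]:
+L1 (α=5/7) → [115/7, 215/7, 1125/7]
+L2 (α=3/7) → [2581/49, 5984/49, 8406/49]
rounded: [53, 122, 172]

query (0,0) [L1,L3] — begin 0,0,0
after L1 α=5/7: [115/7, 215/7, 1125/7]
after L3 α=1/2: [831/7, 593/14, 1503/14]
rounded: [119, 42, 107]

(2,0) stack=L1,L3; from [0,0,0]:
+L1 (α=1/2) → [5/2, 135/2, 1]
+L3 (α=1/6) → [295/12, 1165/12, 55/3]
rounded: [25, 97, 18]

at x=0,y=2 over L1,L3:
after L1 α=1/2: [241/2, 41/2, 42]
after L3 α=1/3: [86, 47/3, 251/3]
→ [86, 16, 84]

at x=2,y=1 over L1,L4:
after L1 α=3/4: [129/4, 723/4, 573/4]
after L4 α=1/8: [1835/32, 5149/32, 4667/32]
rounded: [57, 161, 146]

at x=2,y=2 over L1,L4:
L1 α=3/4: [495/4, 207/4, 237/4]
L4 α=1/2: [1187/8, 719/8, 329/8]
→ [148, 90, 41]

(2,0) stack=L1,L4,L5; from [0,0,0]:
+L1 (α=1/2) → [5/2, 135/2, 1]
+L4 (α=1/2) → [415/4, 157/4, 90]
+L5 (α=1/2) → [1219/8, 1037/8, 183/2]
= [152, 130, 92]

(2,1) stack=L1,L4,L5,L6; from [0,0,0]:
L1 α=3/4: [129/4, 723/4, 573/4]
L4 α=1/8: [1835/32, 5149/32, 4667/32]
L5 α=5/7: [11435/112, 11629/112, 10427/112]
L6 α=4/5: [11883/560, 6537/112, 105403/560]
rounded: [21, 58, 188]

query (0,0) [L1,L4,L5,L6,L7,L8] — begin 0,0,0
after L1 α=5/7: [115/7, 215/7, 1125/7]
after L4 α=1/2: [775/7, 1755/14, 2399/14]
after L5 α=1/2: [776/7, 3127/28, 3085/28]
after L6 α=1/3: [2665/21, 3995/42, 1635/14]
after L7 α=4/5: [12661/105, 36251/210, 5499/70]
after L8 α=1/2: [23371/210, 80351/420, 8999/140]
rounded: [111, 191, 64]

(1,1) stack=L1,L4,L5,L6,L7,L8; from [0,0,0]:
after L1 α=0: [0, 0, 0]
after L4 α=0: [0, 0, 0]
after L5 α=1/3: [23/3, 241/3, 62]
after L6 α=1/2: [274/3, 326/3, 70]
after L7 α=1/2: [422/3, 340/3, 297/2]
after L8 α=5/8: [471/4, 125/2, 2831/16]
= [118, 62, 177]


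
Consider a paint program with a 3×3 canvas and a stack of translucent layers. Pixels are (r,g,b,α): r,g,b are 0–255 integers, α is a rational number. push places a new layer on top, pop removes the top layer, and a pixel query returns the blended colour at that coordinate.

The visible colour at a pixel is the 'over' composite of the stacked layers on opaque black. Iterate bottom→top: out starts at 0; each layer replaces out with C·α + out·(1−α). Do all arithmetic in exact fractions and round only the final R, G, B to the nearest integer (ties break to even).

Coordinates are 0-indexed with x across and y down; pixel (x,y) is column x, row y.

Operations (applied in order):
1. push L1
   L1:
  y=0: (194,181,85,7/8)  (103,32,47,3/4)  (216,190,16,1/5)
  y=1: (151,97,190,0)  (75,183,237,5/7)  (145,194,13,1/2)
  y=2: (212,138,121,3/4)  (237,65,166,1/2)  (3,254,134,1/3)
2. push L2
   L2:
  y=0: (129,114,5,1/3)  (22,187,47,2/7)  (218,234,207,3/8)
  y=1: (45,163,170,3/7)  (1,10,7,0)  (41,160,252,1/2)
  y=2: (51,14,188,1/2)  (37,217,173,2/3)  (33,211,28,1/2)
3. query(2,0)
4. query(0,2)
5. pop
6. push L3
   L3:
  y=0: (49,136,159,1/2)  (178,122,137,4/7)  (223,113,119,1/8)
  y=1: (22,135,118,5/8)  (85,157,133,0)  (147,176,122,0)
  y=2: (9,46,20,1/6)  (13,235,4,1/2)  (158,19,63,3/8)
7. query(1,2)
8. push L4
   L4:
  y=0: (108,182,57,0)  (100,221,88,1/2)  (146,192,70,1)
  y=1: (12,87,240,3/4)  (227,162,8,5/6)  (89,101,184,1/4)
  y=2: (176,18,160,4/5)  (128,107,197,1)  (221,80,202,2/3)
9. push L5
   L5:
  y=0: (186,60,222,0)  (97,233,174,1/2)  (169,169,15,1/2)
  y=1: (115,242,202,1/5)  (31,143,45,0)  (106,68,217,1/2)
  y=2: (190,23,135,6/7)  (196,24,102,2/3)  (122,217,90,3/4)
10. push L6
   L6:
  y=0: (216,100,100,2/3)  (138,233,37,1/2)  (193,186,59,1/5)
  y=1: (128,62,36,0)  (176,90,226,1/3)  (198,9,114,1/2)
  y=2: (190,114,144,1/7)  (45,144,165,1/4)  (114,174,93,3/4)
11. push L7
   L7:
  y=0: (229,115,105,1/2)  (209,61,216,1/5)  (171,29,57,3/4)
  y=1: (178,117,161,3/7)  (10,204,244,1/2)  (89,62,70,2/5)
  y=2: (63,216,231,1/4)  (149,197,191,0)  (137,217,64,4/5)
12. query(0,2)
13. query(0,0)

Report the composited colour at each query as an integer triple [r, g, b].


query (2,0) [L1,L2] — begin 0,0,0
L1 α=1/5: [216/5, 38, 16/5]
L2 α=3/8: [435/4, 223/2, 637/8]
→ [109, 112, 80]

(0,2) stack=L1,L2; from [0,0,0]:
+L1 (α=3/4) → [159, 207/2, 363/4]
+L2 (α=1/2) → [105, 235/4, 1115/8]
rounded: [105, 59, 139]

query (1,2) [L1,L3] — begin 0,0,0
+L1 (α=1/2) → [237/2, 65/2, 83]
+L3 (α=1/2) → [263/4, 535/4, 87/2]
= [66, 134, 44]

at x=0,y=2 over L1,L3,L4,L5,L6,L7:
after L1 α=3/4: [159, 207/2, 363/4]
after L3 α=1/6: [134, 1127/12, 1895/24]
after L4 α=4/5: [838/5, 1991/60, 3451/24]
after L5 α=6/7: [934/5, 10271/420, 22891/168]
after L6 α=1/7: [6554/35, 18251/490, 26923/196]
after L7 α=1/4: [21867/140, 160593/1960, 126045/784]
rounded: [156, 82, 161]

query (0,0) [L1,L3,L4,L5,L6,L7] — begin 0,0,0
+L1 (α=7/8) → [679/4, 1267/8, 595/8]
+L3 (α=1/2) → [875/8, 2355/16, 1867/16]
+L4 (α=0) → [875/8, 2355/16, 1867/16]
+L5 (α=0) → [875/8, 2355/16, 1867/16]
+L6 (α=2/3) → [4331/24, 5555/48, 1689/16]
+L7 (α=1/2) → [9827/48, 11075/96, 3369/32]
→ [205, 115, 105]
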